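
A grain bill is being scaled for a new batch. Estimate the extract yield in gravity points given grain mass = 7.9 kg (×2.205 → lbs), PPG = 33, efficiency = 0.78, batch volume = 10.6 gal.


points = lbs × PPG × eff / vol
lbs = 7.9 × 2.205 = 17.4195
points = 17.4195 × 33 × 0.78 / 10.6

42.2998 points


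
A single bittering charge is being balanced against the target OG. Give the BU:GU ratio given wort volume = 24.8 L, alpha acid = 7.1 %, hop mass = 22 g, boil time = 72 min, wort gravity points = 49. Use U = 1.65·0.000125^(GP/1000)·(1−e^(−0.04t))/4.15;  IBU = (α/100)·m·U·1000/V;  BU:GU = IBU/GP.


U = 1.65·0.000125^(49/1000)·(1−e^(−0.04·72))/4.15 = 0.2416
IBU = (7.1/100)·22·0.2416·1000/24.8 = 15.2168
BU:GU = 15.2168/49

0.3105


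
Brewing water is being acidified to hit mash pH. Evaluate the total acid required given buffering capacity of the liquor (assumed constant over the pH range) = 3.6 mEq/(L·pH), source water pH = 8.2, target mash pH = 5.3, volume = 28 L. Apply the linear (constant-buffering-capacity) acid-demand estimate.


acid = buffering capacity · (pH_source − pH_target) · V
acid = 3.6 · (8.2 − 5.3) · 28

292.3200 mEq


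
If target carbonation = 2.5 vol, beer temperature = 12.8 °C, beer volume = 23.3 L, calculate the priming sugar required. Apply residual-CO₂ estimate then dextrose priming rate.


residual = 14.695·(0.01821 + 0.09011·e^(−0.04·T));  sugar = (target − residual)·4.0·V
residual = 14.695·(0.01821 + 0.09011·e^(−0.04·12.8)) = 1.0612
sugar = (2.5 − 1.0612)·4.0·23.3

134.0996 g


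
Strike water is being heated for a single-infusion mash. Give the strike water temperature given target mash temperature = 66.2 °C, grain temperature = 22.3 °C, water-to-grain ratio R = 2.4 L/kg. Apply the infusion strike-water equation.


T_strike = (0.41/R)·(T_mash − T_grain) + T_mash
T_strike = (0.41/2.4)·(66.2 − 22.3) + 66.2

73.6996 °C


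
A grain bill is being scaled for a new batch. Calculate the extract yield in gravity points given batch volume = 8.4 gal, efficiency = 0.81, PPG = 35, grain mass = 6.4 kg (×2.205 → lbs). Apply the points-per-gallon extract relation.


points = lbs × PPG × eff / vol
lbs = 6.4 × 2.205 = 14.1120
points = 14.1120 × 35 × 0.81 / 8.4

47.6280 points


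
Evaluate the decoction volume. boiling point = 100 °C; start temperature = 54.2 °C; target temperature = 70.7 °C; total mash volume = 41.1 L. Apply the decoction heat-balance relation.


V_dec = V_total·(T_target − T_start)/(T_boil − T_start)
V_dec = 41.1·(70.7 − 54.2)/(100 − 54.2)

14.8068 L


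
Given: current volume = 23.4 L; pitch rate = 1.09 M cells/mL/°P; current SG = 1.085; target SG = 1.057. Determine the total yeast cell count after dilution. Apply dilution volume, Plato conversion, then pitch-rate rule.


V_w = V·((SG_c−1)/(SG_t−1)−1);  °P = 259 − 259/SG_t;  cells = rate·(V+V_w)·°P
V_w = 23.4·((1.085−1)/(1.057−1)−1) = 11.4947
V_final = 23.4 + 11.4947 = 34.8947
°P = 259 − 259/1.057 = 13.9669
cells = 1.09·34.8947·13.9669

531.2342 billion cells


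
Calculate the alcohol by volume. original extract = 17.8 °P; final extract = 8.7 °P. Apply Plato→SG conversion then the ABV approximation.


SG = 259/(259 − P);  ABV = (OG − FG)·131.25
OG = 259/(259 − 17.8) = 1.0738
FG = 259/(259 − 8.7) = 1.0348
ABV = (1.0738 − 1.0348)·131.25

5.1239 % ABV


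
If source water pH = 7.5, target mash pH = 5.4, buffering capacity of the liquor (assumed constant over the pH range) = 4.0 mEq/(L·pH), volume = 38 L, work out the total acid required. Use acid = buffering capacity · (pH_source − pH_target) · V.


acid = 4.0 · (7.5 − 5.4) · 38

319.2000 mEq


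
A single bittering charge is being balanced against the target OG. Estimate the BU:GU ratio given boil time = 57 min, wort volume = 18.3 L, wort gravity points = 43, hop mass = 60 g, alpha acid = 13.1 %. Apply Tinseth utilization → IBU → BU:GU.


U = 1.65·0.000125^(GP/1000)·(1−e^(−0.04t))/4.15;  IBU = (α/100)·m·U·1000/V;  BU:GU = IBU/GP
U = 1.65·0.000125^(43/1000)·(1−e^(−0.04·57))/4.15 = 0.2425
IBU = (13.1/100)·60·0.2425·1000/18.3 = 104.1630
BU:GU = 104.1630/43

2.4224


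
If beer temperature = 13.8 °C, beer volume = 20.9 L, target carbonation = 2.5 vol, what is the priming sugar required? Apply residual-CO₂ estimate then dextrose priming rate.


residual = 14.695·(0.01821 + 0.09011·e^(−0.04·T));  sugar = (target − residual)·4.0·V
residual = 14.695·(0.01821 + 0.09011·e^(−0.04·13.8)) = 1.0300
sugar = (2.5 − 1.0300)·4.0·20.9

122.8881 g


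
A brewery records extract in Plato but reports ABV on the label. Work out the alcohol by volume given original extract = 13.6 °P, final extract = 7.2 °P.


SG = 259/(259 − P);  ABV = (OG − FG)·131.25
OG = 259/(259 − 13.6) = 1.0554
FG = 259/(259 − 7.2) = 1.0286
ABV = (1.0554 − 1.0286)·131.25

3.5209 % ABV


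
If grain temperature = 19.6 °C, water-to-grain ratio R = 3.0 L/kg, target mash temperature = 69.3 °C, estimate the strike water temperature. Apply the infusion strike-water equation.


T_strike = (0.41/R)·(T_mash − T_grain) + T_mash
T_strike = (0.41/3.0)·(69.3 − 19.6) + 69.3

76.0923 °C


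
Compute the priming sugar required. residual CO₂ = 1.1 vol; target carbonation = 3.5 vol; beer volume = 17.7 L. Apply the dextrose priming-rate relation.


sugar = (target − residual)·4.0·V
sugar = (3.5 − 1.1)·4.0·17.7

169.9200 g


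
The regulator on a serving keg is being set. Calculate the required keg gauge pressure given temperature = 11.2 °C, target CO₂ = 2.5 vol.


psi = vols/(0.01821 + 0.09011·e^(−0.04·T)) − 14.695
psi = 2.5/(0.01821 + 0.09011·e^(−0.04·11.2)) − 14.695

18.2945 psi


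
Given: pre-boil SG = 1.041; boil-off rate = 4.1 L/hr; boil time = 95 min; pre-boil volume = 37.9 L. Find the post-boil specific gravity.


V_post = V_pre − rate·(t/60);  SG_post = 1 + (SG_pre−1)·V_pre/V_post
V_post = 37.9 − 4.1·(95/60) = 31.4083
SG_post = 1 + (1.041 − 1)·37.9/31.4083

1.0495


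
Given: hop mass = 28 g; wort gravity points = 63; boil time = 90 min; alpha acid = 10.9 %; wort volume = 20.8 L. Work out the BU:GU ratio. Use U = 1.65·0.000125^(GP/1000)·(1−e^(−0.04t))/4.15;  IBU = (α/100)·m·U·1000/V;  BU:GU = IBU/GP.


U = 1.65·0.000125^(63/1000)·(1−e^(−0.04·90))/4.15 = 0.2195
IBU = (10.9/100)·28·0.2195·1000/20.8 = 32.2130
BU:GU = 32.2130/63

0.5113


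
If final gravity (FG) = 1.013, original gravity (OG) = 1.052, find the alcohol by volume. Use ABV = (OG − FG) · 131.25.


ABV = (1.052 − 1.013) · 131.25

5.1188 % ABV


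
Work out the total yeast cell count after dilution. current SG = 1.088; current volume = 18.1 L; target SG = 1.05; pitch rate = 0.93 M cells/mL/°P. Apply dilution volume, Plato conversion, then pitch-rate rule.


V_w = V·((SG_c−1)/(SG_t−1)−1);  °P = 259 − 259/SG_t;  cells = rate·(V+V_w)·°P
V_w = 18.1·((1.088−1)/(1.05−1)−1) = 13.7560
V_final = 18.1 + 13.7560 = 31.8560
°P = 259 − 259/1.05 = 12.3333
cells = 0.93·31.8560·12.3333

365.3883 billion cells


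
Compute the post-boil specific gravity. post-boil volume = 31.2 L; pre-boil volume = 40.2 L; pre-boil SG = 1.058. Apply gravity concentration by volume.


SG_post = 1 + (SG_pre − 1)·V_pre/V_post
pts_pre = (1.058 − 1)·1000 = 58.0000
pts_post = 58.0000·40.2/31.2 = 74.7308
SG_post = 1 + 74.7308/1000

1.0747


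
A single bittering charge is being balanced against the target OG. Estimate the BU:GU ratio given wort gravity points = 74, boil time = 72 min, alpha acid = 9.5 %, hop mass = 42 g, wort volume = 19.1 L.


U = 1.65·0.000125^(GP/1000)·(1−e^(−0.04t))/4.15;  IBU = (α/100)·m·U·1000/V;  BU:GU = IBU/GP
U = 1.65·0.000125^(74/1000)·(1−e^(−0.04·72))/4.15 = 0.1930
IBU = (9.5/100)·42·0.1930·1000/19.1 = 40.3141
BU:GU = 40.3141/74

0.5448


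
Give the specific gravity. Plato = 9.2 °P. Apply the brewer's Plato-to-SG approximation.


SG = 259/(259 − P)
SG = 259/(259 − 9.2)

1.0368


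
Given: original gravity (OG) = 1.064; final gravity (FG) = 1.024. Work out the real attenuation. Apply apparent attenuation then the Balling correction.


AA = (OG−FG)/(OG−1)·100;  RA = AA·0.8192
AA = (1.064 − 1.024)/(1.064 − 1)·100 = 62.5000
RA = 62.5000·0.8192

51.2000 %


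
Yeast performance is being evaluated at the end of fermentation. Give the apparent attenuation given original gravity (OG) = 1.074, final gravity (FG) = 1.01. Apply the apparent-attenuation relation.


AA = (OG − FG)/(OG − 1) · 100
AA = (1.074 − 1.01)/(1.074 − 1) · 100

86.4865 %


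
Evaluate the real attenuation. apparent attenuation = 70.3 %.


RA = AA · 0.8192
RA = 70.3 · 0.8192

57.5898 %


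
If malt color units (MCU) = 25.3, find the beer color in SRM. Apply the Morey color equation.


SRM = 1.4922 · MCU^0.6859
SRM = 1.4922 · 25.3^0.6859

13.6845 SRM


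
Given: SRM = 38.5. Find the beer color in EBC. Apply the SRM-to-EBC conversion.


EBC = SRM · 1.97
EBC = 38.5 · 1.97

75.8450 EBC


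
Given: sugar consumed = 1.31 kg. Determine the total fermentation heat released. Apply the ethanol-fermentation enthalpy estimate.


Q = m_sugar · 590 kJ/kg
Q = 1.31 · 590

772.9000 kJ


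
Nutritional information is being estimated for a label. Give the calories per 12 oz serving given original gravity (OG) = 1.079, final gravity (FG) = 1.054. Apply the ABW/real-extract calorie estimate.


ABW = (OG−FG)·131.25·0.79/FG;  °P = 259 − 259/SG (for OG→OE and FG→AE);  RE = 0.1808·OE + 0.8192·AE;  Cal = (6.9·ABW + 4·(RE−0.1))·FG·3.55
ABW = (1.079 − 1.054)·131.25·0.79/1.054 = 2.4594
OE = 259 − 259/1.079 = 18.9629 °P
AE = 259 − 259/1.054 = 13.2694 °P
RE = 0.1808·18.9629 + 0.8192·13.2694 = 14.2988 °P
Cal = (6.9·2.4594 + 4·(14.2988−0.1))·1.054·3.55

276.0067 kcal


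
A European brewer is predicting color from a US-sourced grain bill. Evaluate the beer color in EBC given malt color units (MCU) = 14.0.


SRM = 1.4922·MCU^0.6859;  EBC = SRM·1.97
SRM = 1.4922·14.0^0.6859 = 9.1192
EBC = 9.1192·1.97

17.9648 EBC


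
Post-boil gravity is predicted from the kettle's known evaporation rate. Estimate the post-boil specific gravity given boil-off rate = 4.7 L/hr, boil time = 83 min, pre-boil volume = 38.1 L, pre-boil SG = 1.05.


V_post = V_pre − rate·(t/60);  SG_post = 1 + (SG_pre−1)·V_pre/V_post
V_post = 38.1 − 4.7·(83/60) = 31.5983
SG_post = 1 + (1.05 − 1)·38.1/31.5983

1.0603


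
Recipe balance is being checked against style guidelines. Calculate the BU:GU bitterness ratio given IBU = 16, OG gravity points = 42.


BU:GU = IBU / OG_points
BU:GU = 16 / 42

0.3810


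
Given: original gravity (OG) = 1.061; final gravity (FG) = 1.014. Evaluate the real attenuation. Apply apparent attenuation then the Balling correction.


AA = (OG−FG)/(OG−1)·100;  RA = AA·0.8192
AA = (1.061 − 1.014)/(1.061 − 1)·100 = 77.0492
RA = 77.0492·0.8192

63.1187 %


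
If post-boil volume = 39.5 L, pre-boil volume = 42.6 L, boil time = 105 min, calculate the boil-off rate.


rate = (V_pre − V_post) / (t_min/60)
rate = (42.6 − 39.5) / (105/60)

1.7714 L/hr


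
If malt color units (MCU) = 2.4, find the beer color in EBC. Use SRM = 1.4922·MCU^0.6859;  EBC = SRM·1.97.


SRM = 1.4922·2.4^0.6859 = 2.7203
EBC = 2.7203·1.97

5.3590 EBC


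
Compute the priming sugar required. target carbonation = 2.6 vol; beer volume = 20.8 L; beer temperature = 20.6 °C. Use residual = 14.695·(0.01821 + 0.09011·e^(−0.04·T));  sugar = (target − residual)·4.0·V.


residual = 14.695·(0.01821 + 0.09011·e^(−0.04·20.6)) = 0.8485
sugar = (2.6 − 0.8485)·4.0·20.8

145.7271 g


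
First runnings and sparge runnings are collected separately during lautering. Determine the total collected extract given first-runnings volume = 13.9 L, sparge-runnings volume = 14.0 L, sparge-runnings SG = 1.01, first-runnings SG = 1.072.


total = Σ (SG_i − 1)·1000·V_i
first = (1.072 − 1)·1000·13.9 = 1000.8000
sparge = (1.01 − 1)·1000·14.0 = 140.0000
total = 1000.8000 + 140.0000

1140.8000 gravity·L


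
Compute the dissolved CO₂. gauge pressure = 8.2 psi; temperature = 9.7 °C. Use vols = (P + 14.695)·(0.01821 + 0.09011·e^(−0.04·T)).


vols = (8.2 + 14.695)·(0.01821 + 0.09011·e^(−0.04·9.7))

1.8165 volumes


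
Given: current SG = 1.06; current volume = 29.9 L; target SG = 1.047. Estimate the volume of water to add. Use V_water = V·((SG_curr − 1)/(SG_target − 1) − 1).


V_water = 29.9·((1.06 − 1)/(1.047 − 1) − 1)

8.2702 L


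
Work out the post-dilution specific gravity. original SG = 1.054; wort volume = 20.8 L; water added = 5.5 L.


SG_new = 1 + (SG_old − 1)·V_old/(V_old + V_water)
pts = (1.054 − 1)·1000·20.8/(20.8 + 5.5) = 42.7072
SG_new = 1 + 42.7072/1000

1.0427


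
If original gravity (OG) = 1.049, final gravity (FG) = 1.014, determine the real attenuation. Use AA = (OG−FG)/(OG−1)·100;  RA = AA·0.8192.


AA = (1.049 − 1.014)/(1.049 − 1)·100 = 71.4286
RA = 71.4286·0.8192

58.5143 %


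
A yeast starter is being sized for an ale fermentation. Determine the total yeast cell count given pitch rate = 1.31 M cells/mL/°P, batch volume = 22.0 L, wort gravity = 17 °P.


cells (billions) = rate · V_L · °P
cells = 1.31 · 22.0 · 17

489.9400 billion cells


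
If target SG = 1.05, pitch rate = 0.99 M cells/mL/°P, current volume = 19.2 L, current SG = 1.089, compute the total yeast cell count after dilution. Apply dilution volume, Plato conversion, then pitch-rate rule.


V_w = V·((SG_c−1)/(SG_t−1)−1);  °P = 259 − 259/SG_t;  cells = rate·(V+V_w)·°P
V_w = 19.2·((1.089−1)/(1.05−1)−1) = 14.9760
V_final = 19.2 + 14.9760 = 34.1760
°P = 259 − 259/1.05 = 12.3333
cells = 0.99·34.1760·12.3333

417.2890 billion cells


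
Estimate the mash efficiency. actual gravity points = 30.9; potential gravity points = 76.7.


efficiency = actual / potential × 100
efficiency = 30.9 / 76.7 × 100

40.2868 %


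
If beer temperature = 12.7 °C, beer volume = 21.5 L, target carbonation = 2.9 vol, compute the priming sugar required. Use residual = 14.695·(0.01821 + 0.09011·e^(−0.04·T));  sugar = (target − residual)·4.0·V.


residual = 14.695·(0.01821 + 0.09011·e^(−0.04·12.7)) = 1.0643
sugar = (2.9 − 1.0643)·4.0·21.5

157.8664 g


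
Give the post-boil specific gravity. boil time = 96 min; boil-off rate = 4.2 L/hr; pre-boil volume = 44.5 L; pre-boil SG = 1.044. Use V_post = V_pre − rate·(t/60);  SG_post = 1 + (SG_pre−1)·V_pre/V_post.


V_post = 44.5 − 4.2·(96/60) = 37.7800
SG_post = 1 + (1.044 − 1)·44.5/37.7800

1.0518


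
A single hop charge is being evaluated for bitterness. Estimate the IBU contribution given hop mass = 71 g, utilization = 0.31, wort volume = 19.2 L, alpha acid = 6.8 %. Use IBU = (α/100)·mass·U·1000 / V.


IBU = (6.8/100)·71·0.31·1000 / 19.2

77.9521 IBU


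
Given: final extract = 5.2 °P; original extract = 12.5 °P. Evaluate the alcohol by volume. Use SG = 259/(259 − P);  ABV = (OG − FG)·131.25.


OG = 259/(259 − 12.5) = 1.0507
FG = 259/(259 − 5.2) = 1.0205
ABV = (1.0507 − 1.0205)·131.25

3.9666 % ABV


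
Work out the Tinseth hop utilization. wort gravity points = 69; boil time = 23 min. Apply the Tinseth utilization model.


U = 1.65·0.000125^(GP/1000) · (1 − e^(−0.04·t))/4.15
bigness = 1.65·0.000125^(69/1000) = 0.8875
boil_factor = (1 − e^(−0.04·23))/4.15 = 0.1449
U = 0.8875 · 0.1449

0.1286


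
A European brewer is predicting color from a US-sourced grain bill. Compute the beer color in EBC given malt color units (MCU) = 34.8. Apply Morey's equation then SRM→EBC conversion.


SRM = 1.4922·MCU^0.6859;  EBC = SRM·1.97
SRM = 1.4922·34.8^0.6859 = 17.0293
EBC = 17.0293·1.97

33.5477 EBC


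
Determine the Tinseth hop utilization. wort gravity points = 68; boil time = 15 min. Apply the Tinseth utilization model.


U = 1.65·0.000125^(GP/1000) · (1 − e^(−0.04·t))/4.15
bigness = 1.65·0.000125^(68/1000) = 0.8955
boil_factor = (1 − e^(−0.04·15))/4.15 = 0.1087
U = 0.8955 · 0.1087

0.0974


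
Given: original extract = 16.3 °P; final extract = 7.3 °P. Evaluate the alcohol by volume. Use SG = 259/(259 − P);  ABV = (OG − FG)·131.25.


OG = 259/(259 − 16.3) = 1.0672
FG = 259/(259 − 7.3) = 1.0290
ABV = (1.0672 − 1.0290)·131.25

5.0083 % ABV


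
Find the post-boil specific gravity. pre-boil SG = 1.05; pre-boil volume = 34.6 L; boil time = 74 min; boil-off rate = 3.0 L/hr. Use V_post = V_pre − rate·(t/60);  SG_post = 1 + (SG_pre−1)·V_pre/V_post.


V_post = 34.6 − 3.0·(74/60) = 30.9000
SG_post = 1 + (1.05 − 1)·34.6/30.9000

1.0560


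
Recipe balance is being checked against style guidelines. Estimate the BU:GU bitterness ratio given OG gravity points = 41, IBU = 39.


BU:GU = IBU / OG_points
BU:GU = 39 / 41

0.9512


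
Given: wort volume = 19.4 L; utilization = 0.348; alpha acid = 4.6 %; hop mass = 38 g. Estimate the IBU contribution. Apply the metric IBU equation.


IBU = (α/100)·mass·U·1000 / V
IBU = (4.6/100)·38·0.348·1000 / 19.4

31.3559 IBU


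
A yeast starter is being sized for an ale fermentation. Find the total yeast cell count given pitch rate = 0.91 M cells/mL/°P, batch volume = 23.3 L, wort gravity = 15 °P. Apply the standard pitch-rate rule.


cells (billions) = rate · V_L · °P
cells = 0.91 · 23.3 · 15

318.0450 billion cells


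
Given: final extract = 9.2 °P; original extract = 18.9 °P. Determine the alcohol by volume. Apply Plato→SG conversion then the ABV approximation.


SG = 259/(259 − P);  ABV = (OG − FG)·131.25
OG = 259/(259 − 18.9) = 1.0787
FG = 259/(259 − 9.2) = 1.0368
ABV = (1.0787 − 1.0368)·131.25

5.4978 % ABV


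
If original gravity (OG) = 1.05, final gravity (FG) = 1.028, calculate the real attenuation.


AA = (OG−FG)/(OG−1)·100;  RA = AA·0.8192
AA = (1.05 − 1.028)/(1.05 − 1)·100 = 44.0000
RA = 44.0000·0.8192

36.0448 %


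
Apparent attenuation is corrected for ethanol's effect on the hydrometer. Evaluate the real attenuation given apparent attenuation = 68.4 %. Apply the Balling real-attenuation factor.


RA = AA · 0.8192
RA = 68.4 · 0.8192

56.0333 %


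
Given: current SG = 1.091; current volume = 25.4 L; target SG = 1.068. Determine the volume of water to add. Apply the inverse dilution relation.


V_water = V·((SG_curr − 1)/(SG_target − 1) − 1)
V_water = 25.4·((1.091 − 1)/(1.068 − 1) − 1)

8.5912 L


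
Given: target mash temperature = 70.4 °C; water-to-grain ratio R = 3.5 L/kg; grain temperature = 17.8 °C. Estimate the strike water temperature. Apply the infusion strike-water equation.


T_strike = (0.41/R)·(T_mash − T_grain) + T_mash
T_strike = (0.41/3.5)·(70.4 − 17.8) + 70.4

76.5617 °C


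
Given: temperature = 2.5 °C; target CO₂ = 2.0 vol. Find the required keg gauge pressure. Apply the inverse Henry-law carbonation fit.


psi = vols/(0.01821 + 0.09011·e^(−0.04·T)) − 14.695
psi = 2.0/(0.01821 + 0.09011·e^(−0.04·2.5)) − 14.695

5.3562 psi


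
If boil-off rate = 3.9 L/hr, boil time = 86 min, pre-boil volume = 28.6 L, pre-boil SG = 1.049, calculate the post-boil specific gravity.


V_post = V_pre − rate·(t/60);  SG_post = 1 + (SG_pre−1)·V_pre/V_post
V_post = 28.6 − 3.9·(86/60) = 23.0100
SG_post = 1 + (1.049 − 1)·28.6/23.0100

1.0609


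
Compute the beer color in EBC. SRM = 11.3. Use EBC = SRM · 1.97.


EBC = 11.3 · 1.97

22.2610 EBC


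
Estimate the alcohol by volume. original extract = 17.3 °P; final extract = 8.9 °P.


SG = 259/(259 − P);  ABV = (OG − FG)·131.25
OG = 259/(259 − 17.3) = 1.0716
FG = 259/(259 − 8.9) = 1.0356
ABV = (1.0716 − 1.0356)·131.25

4.7238 % ABV


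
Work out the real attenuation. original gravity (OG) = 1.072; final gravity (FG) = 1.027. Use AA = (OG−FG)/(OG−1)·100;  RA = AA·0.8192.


AA = (1.072 − 1.027)/(1.072 − 1)·100 = 62.5000
RA = 62.5000·0.8192

51.2000 %


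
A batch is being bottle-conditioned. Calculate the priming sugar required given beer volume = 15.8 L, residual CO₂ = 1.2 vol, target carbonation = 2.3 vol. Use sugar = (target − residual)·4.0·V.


sugar = (2.3 − 1.2)·4.0·15.8

69.5200 g


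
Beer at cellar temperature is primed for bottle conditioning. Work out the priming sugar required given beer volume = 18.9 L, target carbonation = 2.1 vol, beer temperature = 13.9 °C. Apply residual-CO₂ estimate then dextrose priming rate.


residual = 14.695·(0.01821 + 0.09011·e^(−0.04·T));  sugar = (target − residual)·4.0·V
residual = 14.695·(0.01821 + 0.09011·e^(−0.04·13.9)) = 1.0270
sugar = (2.1 − 1.0270)·4.0·18.9

81.1185 g


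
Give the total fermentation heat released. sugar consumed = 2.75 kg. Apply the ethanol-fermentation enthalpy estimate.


Q = m_sugar · 590 kJ/kg
Q = 2.75 · 590

1622.5000 kJ


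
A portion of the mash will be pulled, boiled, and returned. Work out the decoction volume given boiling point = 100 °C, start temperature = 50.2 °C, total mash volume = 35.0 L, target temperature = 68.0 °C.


V_dec = V_total·(T_target − T_start)/(T_boil − T_start)
V_dec = 35.0·(68.0 − 50.2)/(100 − 50.2)

12.5100 L


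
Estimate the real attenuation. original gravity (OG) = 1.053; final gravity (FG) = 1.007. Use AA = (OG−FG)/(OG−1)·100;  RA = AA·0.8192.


AA = (1.053 − 1.007)/(1.053 − 1)·100 = 86.7925
RA = 86.7925·0.8192

71.1004 %


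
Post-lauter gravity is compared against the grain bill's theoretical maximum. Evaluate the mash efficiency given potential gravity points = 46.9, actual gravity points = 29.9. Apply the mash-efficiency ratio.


efficiency = actual / potential × 100
efficiency = 29.9 / 46.9 × 100

63.7527 %


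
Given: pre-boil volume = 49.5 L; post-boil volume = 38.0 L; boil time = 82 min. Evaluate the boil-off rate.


rate = (V_pre − V_post) / (t_min/60)
rate = (49.5 − 38.0) / (82/60)

8.4146 L/hr


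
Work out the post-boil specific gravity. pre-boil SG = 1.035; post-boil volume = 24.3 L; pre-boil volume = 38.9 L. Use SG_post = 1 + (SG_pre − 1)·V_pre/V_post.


pts_pre = (1.035 − 1)·1000 = 35.0000
pts_post = 35.0000·38.9/24.3 = 56.0288
SG_post = 1 + 56.0288/1000

1.0560


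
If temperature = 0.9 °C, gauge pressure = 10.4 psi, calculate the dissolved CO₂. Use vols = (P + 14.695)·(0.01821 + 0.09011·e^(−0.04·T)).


vols = (10.4 + 14.695)·(0.01821 + 0.09011·e^(−0.04·0.9))

2.6383 volumes


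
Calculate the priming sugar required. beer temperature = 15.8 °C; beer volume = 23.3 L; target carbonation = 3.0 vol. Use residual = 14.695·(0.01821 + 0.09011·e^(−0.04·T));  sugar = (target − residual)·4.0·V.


residual = 14.695·(0.01821 + 0.09011·e^(−0.04·15.8)) = 0.9714
sugar = (3.0 − 0.9714)·4.0·23.3

189.0630 g


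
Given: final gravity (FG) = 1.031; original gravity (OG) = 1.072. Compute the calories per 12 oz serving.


ABW = (OG−FG)·131.25·0.79/FG;  °P = 259 − 259/SG (for OG→OE and FG→AE);  RE = 0.1808·OE + 0.8192·AE;  Cal = (6.9·ABW + 4·(RE−0.1))·FG·3.55
ABW = (1.072 − 1.031)·131.25·0.79/1.031 = 4.1234
OE = 259 − 259/1.072 = 17.3955 °P
AE = 259 − 259/1.031 = 7.7876 °P
RE = 0.1808·17.3955 + 0.8192·7.7876 = 9.5247 °P
Cal = (6.9·4.1234 + 4·(9.5247−0.1))·1.031·3.55

242.1123 kcal


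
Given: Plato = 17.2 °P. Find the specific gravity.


SG = 259/(259 − P)
SG = 259/(259 − 17.2)

1.0711


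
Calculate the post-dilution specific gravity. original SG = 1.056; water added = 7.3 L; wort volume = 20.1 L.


SG_new = 1 + (SG_old − 1)·V_old/(V_old + V_water)
pts = (1.056 − 1)·1000·20.1/(20.1 + 7.3) = 41.0803
SG_new = 1 + 41.0803/1000

1.0411


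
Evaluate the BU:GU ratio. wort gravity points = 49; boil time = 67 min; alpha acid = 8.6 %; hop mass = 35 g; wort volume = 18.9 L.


U = 1.65·0.000125^(GP/1000)·(1−e^(−0.04t))/4.15;  IBU = (α/100)·m·U·1000/V;  BU:GU = IBU/GP
U = 1.65·0.000125^(49/1000)·(1−e^(−0.04·67))/4.15 = 0.2384
IBU = (8.6/100)·35·0.2384·1000/18.9 = 37.9702
BU:GU = 37.9702/49

0.7749


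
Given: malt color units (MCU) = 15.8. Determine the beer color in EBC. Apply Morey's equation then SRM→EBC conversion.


SRM = 1.4922·MCU^0.6859;  EBC = SRM·1.97
SRM = 1.4922·15.8^0.6859 = 9.9080
EBC = 9.9080·1.97

19.5188 EBC


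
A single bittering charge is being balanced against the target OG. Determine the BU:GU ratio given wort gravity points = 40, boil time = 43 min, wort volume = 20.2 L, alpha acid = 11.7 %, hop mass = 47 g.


U = 1.65·0.000125^(GP/1000)·(1−e^(−0.04t))/4.15;  IBU = (α/100)·m·U·1000/V;  BU:GU = IBU/GP
U = 1.65·0.000125^(40/1000)·(1−e^(−0.04·43))/4.15 = 0.2278
IBU = (11.7/100)·47·0.2278·1000/20.2 = 62.0230
BU:GU = 62.0230/40

1.5506


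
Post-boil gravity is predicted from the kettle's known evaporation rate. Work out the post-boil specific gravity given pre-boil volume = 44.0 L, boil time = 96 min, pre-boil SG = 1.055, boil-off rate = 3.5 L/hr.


V_post = V_pre − rate·(t/60);  SG_post = 1 + (SG_pre−1)·V_pre/V_post
V_post = 44.0 − 3.5·(96/60) = 38.4000
SG_post = 1 + (1.055 − 1)·44.0/38.4000

1.0630


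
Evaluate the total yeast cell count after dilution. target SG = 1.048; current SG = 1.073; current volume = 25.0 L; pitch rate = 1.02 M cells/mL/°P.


V_w = V·((SG_c−1)/(SG_t−1)−1);  °P = 259 − 259/SG_t;  cells = rate·(V+V_w)·°P
V_w = 25.0·((1.073−1)/(1.048−1)−1) = 13.0208
V_final = 25.0 + 13.0208 = 38.0208
°P = 259 − 259/1.048 = 11.8626
cells = 1.02·38.0208·11.8626

460.0463 billion cells


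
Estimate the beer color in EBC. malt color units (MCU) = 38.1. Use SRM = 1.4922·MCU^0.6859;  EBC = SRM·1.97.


SRM = 1.4922·38.1^0.6859 = 18.1211
EBC = 18.1211·1.97

35.6985 EBC


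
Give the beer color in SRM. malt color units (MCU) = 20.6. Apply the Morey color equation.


SRM = 1.4922 · MCU^0.6859
SRM = 1.4922 · 20.6^0.6859

11.8853 SRM


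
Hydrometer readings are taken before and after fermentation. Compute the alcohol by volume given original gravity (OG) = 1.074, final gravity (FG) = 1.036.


ABV = (OG − FG) · 131.25
ABV = (1.074 − 1.036) · 131.25

4.9875 % ABV


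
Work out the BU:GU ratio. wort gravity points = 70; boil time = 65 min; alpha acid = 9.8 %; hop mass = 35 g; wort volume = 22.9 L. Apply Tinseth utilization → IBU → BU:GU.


U = 1.65·0.000125^(GP/1000)·(1−e^(−0.04t))/4.15;  IBU = (α/100)·m·U·1000/V;  BU:GU = IBU/GP
U = 1.65·0.000125^(70/1000)·(1−e^(−0.04·65))/4.15 = 0.1962
IBU = (9.8/100)·35·0.1962·1000/22.9 = 29.3874
BU:GU = 29.3874/70

0.4198


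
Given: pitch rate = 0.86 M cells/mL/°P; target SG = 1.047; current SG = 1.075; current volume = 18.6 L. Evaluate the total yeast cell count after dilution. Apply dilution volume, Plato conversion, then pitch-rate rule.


V_w = V·((SG_c−1)/(SG_t−1)−1);  °P = 259 − 259/SG_t;  cells = rate·(V+V_w)·°P
V_w = 18.6·((1.075−1)/(1.047−1)−1) = 11.0809
V_final = 18.6 + 11.0809 = 29.6809
°P = 259 − 259/1.047 = 11.6266
cells = 0.86·29.6809·11.6266

296.7739 billion cells


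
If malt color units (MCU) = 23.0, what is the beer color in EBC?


SRM = 1.4922·MCU^0.6859;  EBC = SRM·1.97
SRM = 1.4922·23.0^0.6859 = 12.8185
EBC = 12.8185·1.97

25.2524 EBC


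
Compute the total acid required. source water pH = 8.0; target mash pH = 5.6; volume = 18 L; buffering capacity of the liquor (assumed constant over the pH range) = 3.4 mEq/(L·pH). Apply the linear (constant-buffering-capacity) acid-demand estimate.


acid = buffering capacity · (pH_source − pH_target) · V
acid = 3.4 · (8.0 − 5.6) · 18

146.8800 mEq


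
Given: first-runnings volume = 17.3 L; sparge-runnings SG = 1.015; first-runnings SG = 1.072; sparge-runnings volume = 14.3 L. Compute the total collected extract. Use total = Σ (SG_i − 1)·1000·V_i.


first = (1.072 − 1)·1000·17.3 = 1245.6000
sparge = (1.015 − 1)·1000·14.3 = 214.5000
total = 1245.6000 + 214.5000

1460.1000 gravity·L


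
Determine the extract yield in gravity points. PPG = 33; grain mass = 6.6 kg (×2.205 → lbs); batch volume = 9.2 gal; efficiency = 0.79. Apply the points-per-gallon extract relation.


points = lbs × PPG × eff / vol
lbs = 6.6 × 2.205 = 14.5530
points = 14.5530 × 33 × 0.79 / 9.2

41.2388 points


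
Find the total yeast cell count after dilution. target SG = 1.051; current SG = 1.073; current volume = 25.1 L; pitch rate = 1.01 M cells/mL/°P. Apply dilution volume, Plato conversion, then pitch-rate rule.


V_w = V·((SG_c−1)/(SG_t−1)−1);  °P = 259 − 259/SG_t;  cells = rate·(V+V_w)·°P
V_w = 25.1·((1.073−1)/(1.051−1)−1) = 10.8275
V_final = 25.1 + 10.8275 = 35.9275
°P = 259 − 259/1.051 = 12.5680
cells = 1.01·35.9275·12.5680

456.0527 billion cells


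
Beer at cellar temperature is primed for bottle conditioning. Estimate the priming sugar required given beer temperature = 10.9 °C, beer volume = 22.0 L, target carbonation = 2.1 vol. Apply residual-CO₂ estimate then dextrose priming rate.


residual = 14.695·(0.01821 + 0.09011·e^(−0.04·T));  sugar = (target − residual)·4.0·V
residual = 14.695·(0.01821 + 0.09011·e^(−0.04·10.9)) = 1.1238
sugar = (2.1 − 1.1238)·4.0·22.0

85.9034 g


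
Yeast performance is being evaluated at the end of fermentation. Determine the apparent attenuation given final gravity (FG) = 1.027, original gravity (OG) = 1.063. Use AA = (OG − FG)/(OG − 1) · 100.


AA = (1.063 − 1.027)/(1.063 − 1) · 100

57.1429 %


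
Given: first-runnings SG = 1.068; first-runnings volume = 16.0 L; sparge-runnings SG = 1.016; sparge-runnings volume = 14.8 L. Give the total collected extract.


total = Σ (SG_i − 1)·1000·V_i
first = (1.068 − 1)·1000·16.0 = 1088.0000
sparge = (1.016 − 1)·1000·14.8 = 236.8000
total = 1088.0000 + 236.8000

1324.8000 gravity·L


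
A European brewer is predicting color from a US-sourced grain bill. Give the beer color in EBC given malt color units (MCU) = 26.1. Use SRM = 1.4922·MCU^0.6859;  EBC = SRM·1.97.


SRM = 1.4922·26.1^0.6859 = 13.9798
EBC = 13.9798·1.97

27.5402 EBC


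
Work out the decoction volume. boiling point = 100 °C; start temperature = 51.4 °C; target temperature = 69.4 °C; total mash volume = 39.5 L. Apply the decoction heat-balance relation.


V_dec = V_total·(T_target − T_start)/(T_boil − T_start)
V_dec = 39.5·(69.4 − 51.4)/(100 − 51.4)

14.6296 L


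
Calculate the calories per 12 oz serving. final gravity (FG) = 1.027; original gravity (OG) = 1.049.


ABW = (OG−FG)·131.25·0.79/FG;  °P = 259 − 259/SG (for OG→OE and FG→AE);  RE = 0.1808·OE + 0.8192·AE;  Cal = (6.9·ABW + 4·(RE−0.1))·FG·3.55
ABW = (1.049 − 1.027)·131.25·0.79/1.027 = 2.2212
OE = 259 − 259/1.049 = 12.0982 °P
AE = 259 − 259/1.027 = 6.8092 °P
RE = 0.1808·12.0982 + 0.8192·6.8092 = 7.7654 °P
Cal = (6.9·2.2212 + 4·(7.7654−0.1))·1.027·3.55

167.6639 kcal


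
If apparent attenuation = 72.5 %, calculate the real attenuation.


RA = AA · 0.8192
RA = 72.5 · 0.8192

59.3920 %


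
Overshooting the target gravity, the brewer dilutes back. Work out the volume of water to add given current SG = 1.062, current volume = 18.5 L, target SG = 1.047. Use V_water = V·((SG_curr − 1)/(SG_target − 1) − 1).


V_water = 18.5·((1.062 − 1)/(1.047 − 1) − 1)

5.9043 L


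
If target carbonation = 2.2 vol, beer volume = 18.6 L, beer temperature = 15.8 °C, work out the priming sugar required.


residual = 14.695·(0.01821 + 0.09011·e^(−0.04·T));  sugar = (target − residual)·4.0·V
residual = 14.695·(0.01821 + 0.09011·e^(−0.04·15.8)) = 0.9714
sugar = (2.2 − 0.9714)·4.0·18.6

91.4058 g


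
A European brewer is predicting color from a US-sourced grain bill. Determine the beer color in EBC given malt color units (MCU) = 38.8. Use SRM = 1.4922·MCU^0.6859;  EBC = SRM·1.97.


SRM = 1.4922·38.8^0.6859 = 18.3488
EBC = 18.3488·1.97

36.1471 EBC


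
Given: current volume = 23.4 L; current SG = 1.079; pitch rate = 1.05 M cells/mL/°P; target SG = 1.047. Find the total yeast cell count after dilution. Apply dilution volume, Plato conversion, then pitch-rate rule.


V_w = V·((SG_c−1)/(SG_t−1)−1);  °P = 259 − 259/SG_t;  cells = rate·(V+V_w)·°P
V_w = 23.4·((1.079−1)/(1.047−1)−1) = 15.9319
V_final = 23.4 + 15.9319 = 39.3319
°P = 259 − 259/1.047 = 11.6266
cells = 1.05·39.3319·11.6266

480.1593 billion cells


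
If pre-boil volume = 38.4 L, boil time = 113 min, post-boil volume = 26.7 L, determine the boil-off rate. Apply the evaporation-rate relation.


rate = (V_pre − V_post) / (t_min/60)
rate = (38.4 − 26.7) / (113/60)

6.2124 L/hr


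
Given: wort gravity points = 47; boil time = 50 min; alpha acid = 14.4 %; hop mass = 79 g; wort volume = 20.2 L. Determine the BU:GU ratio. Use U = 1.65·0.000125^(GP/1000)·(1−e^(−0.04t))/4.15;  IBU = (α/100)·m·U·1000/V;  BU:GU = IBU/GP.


U = 1.65·0.000125^(47/1000)·(1−e^(−0.04·50))/4.15 = 0.2253
IBU = (14.4/100)·79·0.2253·1000/20.2 = 126.9044
BU:GU = 126.9044/47

2.7001


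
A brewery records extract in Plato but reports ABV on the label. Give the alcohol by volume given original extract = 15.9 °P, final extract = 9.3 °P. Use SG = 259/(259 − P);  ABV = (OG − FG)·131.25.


OG = 259/(259 − 15.9) = 1.0654
FG = 259/(259 − 9.3) = 1.0372
ABV = (1.0654 − 1.0372)·131.25

3.6961 % ABV


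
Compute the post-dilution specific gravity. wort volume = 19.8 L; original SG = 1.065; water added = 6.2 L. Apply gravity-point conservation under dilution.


SG_new = 1 + (SG_old − 1)·V_old/(V_old + V_water)
pts = (1.065 − 1)·1000·19.8/(19.8 + 6.2) = 49.5000
SG_new = 1 + 49.5000/1000

1.0495


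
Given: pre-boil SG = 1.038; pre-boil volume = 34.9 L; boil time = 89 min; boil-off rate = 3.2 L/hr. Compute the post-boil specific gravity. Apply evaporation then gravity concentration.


V_post = V_pre − rate·(t/60);  SG_post = 1 + (SG_pre−1)·V_pre/V_post
V_post = 34.9 − 3.2·(89/60) = 30.1533
SG_post = 1 + (1.038 − 1)·34.9/30.1533

1.0440


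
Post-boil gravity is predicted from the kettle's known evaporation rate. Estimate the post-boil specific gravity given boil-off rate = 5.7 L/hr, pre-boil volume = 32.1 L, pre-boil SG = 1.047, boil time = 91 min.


V_post = V_pre − rate·(t/60);  SG_post = 1 + (SG_pre−1)·V_pre/V_post
V_post = 32.1 − 5.7·(91/60) = 23.4550
SG_post = 1 + (1.047 − 1)·32.1/23.4550

1.0643


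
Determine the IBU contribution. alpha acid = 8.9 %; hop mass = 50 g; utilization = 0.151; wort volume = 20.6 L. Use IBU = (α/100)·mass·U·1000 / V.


IBU = (8.9/100)·50·0.151·1000 / 20.6

32.6189 IBU


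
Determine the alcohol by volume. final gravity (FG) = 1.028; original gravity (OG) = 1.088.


ABV = (OG − FG) · 131.25
ABV = (1.088 − 1.028) · 131.25

7.8750 % ABV


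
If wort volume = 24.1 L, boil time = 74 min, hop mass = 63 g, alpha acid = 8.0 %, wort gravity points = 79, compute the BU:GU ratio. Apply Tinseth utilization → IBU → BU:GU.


U = 1.65·0.000125^(GP/1000)·(1−e^(−0.04t))/4.15;  IBU = (α/100)·m·U·1000/V;  BU:GU = IBU/GP
U = 1.65·0.000125^(79/1000)·(1−e^(−0.04·74))/4.15 = 0.1853
IBU = (8.0/100)·63·0.1853·1000/24.1 = 38.7611
BU:GU = 38.7611/79

0.4906


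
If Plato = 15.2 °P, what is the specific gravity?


SG = 259/(259 − P)
SG = 259/(259 − 15.2)

1.0623


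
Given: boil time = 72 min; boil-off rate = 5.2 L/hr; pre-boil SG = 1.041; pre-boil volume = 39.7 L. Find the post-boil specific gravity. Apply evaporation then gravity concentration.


V_post = V_pre − rate·(t/60);  SG_post = 1 + (SG_pre−1)·V_pre/V_post
V_post = 39.7 − 5.2·(72/60) = 33.4600
SG_post = 1 + (1.041 − 1)·39.7/33.4600

1.0486


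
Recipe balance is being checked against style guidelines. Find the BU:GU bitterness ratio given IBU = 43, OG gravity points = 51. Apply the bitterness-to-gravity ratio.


BU:GU = IBU / OG_points
BU:GU = 43 / 51

0.8431


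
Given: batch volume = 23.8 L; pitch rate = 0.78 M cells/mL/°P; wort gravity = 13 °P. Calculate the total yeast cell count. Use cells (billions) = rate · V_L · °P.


cells = 0.78 · 23.8 · 13

241.3320 billion cells


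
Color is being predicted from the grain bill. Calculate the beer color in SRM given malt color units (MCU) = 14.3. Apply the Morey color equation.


SRM = 1.4922 · MCU^0.6859
SRM = 1.4922 · 14.3^0.6859

9.2528 SRM


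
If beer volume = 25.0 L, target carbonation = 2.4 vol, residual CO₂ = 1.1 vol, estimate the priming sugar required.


sugar = (target − residual)·4.0·V
sugar = (2.4 − 1.1)·4.0·25.0

130.0000 g


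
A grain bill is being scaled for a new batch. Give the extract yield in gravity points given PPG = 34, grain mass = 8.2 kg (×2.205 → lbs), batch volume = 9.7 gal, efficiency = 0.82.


points = lbs × PPG × eff / vol
lbs = 8.2 × 2.205 = 18.0810
points = 18.0810 × 34 × 0.82 / 9.7

51.9689 points


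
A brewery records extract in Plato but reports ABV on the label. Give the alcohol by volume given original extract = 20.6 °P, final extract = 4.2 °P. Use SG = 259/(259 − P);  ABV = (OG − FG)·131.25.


OG = 259/(259 − 20.6) = 1.0864
FG = 259/(259 − 4.2) = 1.0165
ABV = (1.0864 − 1.0165)·131.25

9.1778 % ABV


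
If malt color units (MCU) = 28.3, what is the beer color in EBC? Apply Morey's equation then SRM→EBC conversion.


SRM = 1.4922·MCU^0.6859;  EBC = SRM·1.97
SRM = 1.4922·28.3^0.6859 = 14.7777
EBC = 14.7777·1.97

29.1121 EBC


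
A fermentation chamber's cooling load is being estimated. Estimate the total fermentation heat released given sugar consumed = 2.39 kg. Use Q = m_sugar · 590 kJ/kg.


Q = 2.39 · 590

1410.1000 kJ


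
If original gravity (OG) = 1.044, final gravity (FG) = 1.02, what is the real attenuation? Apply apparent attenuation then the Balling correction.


AA = (OG−FG)/(OG−1)·100;  RA = AA·0.8192
AA = (1.044 − 1.02)/(1.044 − 1)·100 = 54.5455
RA = 54.5455·0.8192

44.6836 %


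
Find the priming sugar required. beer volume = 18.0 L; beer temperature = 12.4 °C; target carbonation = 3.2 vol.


residual = 14.695·(0.01821 + 0.09011·e^(−0.04·T));  sugar = (target − residual)·4.0·V
residual = 14.695·(0.01821 + 0.09011·e^(−0.04·12.4)) = 1.0740
sugar = (3.2 − 1.0740)·4.0·18.0

153.0747 g


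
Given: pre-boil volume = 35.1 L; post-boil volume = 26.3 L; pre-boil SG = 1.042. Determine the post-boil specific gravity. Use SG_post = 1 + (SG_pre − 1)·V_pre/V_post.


pts_pre = (1.042 − 1)·1000 = 42.0000
pts_post = 42.0000·35.1/26.3 = 56.0532
SG_post = 1 + 56.0532/1000

1.0561


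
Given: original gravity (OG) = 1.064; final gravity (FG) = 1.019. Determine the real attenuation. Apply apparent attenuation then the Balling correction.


AA = (OG−FG)/(OG−1)·100;  RA = AA·0.8192
AA = (1.064 − 1.019)/(1.064 − 1)·100 = 70.3125
RA = 70.3125·0.8192

57.6000 %


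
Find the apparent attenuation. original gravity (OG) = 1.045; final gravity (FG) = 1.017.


AA = (OG − FG)/(OG − 1) · 100
AA = (1.045 − 1.017)/(1.045 − 1) · 100

62.2222 %


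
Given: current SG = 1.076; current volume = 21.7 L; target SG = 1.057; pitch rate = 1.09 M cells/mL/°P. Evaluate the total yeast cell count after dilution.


V_w = V·((SG_c−1)/(SG_t−1)−1);  °P = 259 − 259/SG_t;  cells = rate·(V+V_w)·°P
V_w = 21.7·((1.076−1)/(1.057−1)−1) = 7.2333
V_final = 21.7 + 7.2333 = 28.9333
°P = 259 − 259/1.057 = 13.9669
cells = 1.09·28.9333·13.9669

440.4784 billion cells
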